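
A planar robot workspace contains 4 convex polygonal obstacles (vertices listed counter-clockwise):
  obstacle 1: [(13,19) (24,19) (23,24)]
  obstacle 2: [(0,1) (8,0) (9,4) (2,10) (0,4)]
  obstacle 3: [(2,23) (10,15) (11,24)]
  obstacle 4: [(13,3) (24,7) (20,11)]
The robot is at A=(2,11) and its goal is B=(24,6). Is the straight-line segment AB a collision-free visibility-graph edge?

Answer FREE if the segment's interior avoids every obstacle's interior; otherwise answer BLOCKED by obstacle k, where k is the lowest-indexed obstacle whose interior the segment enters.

Obstacle 1 [(13,19) (24,19) (23,24)]:
  edge (13,19)–(24,19): clear
  edge (24,19)–(23,24): clear
  edge (23,24)–(13,19): clear
  midpoint (13,17/2) outside
  → clear
Obstacle 2 [(0,1) (8,0) (9,4) (2,10) (0,4)]:
  edge (0,1)–(8,0): clear
  edge (8,0)–(9,4): clear
  edge (9,4)–(2,10): clear
  edge (2,10)–(0,4): clear
  edge (0,4)–(0,1): clear
  midpoint (13,17/2) outside
  → clear
Obstacle 3 [(2,23) (10,15) (11,24)]:
  edge (2,23)–(10,15): clear
  edge (10,15)–(11,24): clear
  edge (11,24)–(2,23): clear
  midpoint (13,17/2) outside
  → clear
Obstacle 4 [(13,3) (24,7) (20,11)]:
  edge (13,3)–(24,7): crosses AB
  edge (24,7)–(20,11): clear
  edge (20,11)–(13,3): crosses AB
  → BLOCKED

BLOCKED by obstacle 4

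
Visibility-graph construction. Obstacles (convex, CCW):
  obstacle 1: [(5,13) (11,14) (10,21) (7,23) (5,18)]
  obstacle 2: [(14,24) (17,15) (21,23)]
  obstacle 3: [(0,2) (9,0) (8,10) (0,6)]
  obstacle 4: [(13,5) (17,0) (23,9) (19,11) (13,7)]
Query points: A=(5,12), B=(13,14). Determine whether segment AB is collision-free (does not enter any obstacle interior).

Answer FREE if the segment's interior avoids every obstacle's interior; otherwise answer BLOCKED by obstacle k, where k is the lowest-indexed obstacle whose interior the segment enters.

Obstacle 1 [(5,13) (11,14) (10,21) (7,23) (5,18)]:
  edge (5,13)–(11,14): clear
  edge (11,14)–(10,21): clear
  edge (10,21)–(7,23): clear
  edge (7,23)–(5,18): clear
  edge (5,18)–(5,13): clear
  midpoint (9,13) outside
  → clear
Obstacle 2 [(14,24) (17,15) (21,23)]:
  edge (14,24)–(17,15): clear
  edge (17,15)–(21,23): clear
  edge (21,23)–(14,24): clear
  midpoint (9,13) outside
  → clear
Obstacle 3 [(0,2) (9,0) (8,10) (0,6)]:
  edge (0,2)–(9,0): clear
  edge (9,0)–(8,10): clear
  edge (8,10)–(0,6): clear
  edge (0,6)–(0,2): clear
  midpoint (9,13) outside
  → clear
Obstacle 4 [(13,5) (17,0) (23,9) (19,11) (13,7)]:
  edge (13,5)–(17,0): clear
  edge (17,0)–(23,9): clear
  edge (23,9)–(19,11): clear
  edge (19,11)–(13,7): clear
  edge (13,7)–(13,5): clear
  midpoint (9,13) outside
  → clear

FREE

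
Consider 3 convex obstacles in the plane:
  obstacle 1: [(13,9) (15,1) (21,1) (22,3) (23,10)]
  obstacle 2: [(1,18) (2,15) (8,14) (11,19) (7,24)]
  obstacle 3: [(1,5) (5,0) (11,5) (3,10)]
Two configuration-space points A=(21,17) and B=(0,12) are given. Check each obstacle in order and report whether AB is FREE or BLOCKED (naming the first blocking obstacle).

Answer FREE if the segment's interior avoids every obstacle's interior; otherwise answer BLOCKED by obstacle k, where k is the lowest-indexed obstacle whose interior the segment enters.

FREE

Obstacle 1 [(13,9) (15,1) (21,1) (22,3) (23,10)]:
  edge (13,9)–(15,1): clear
  edge (15,1)–(21,1): clear
  edge (21,1)–(22,3): clear
  edge (22,3)–(23,10): clear
  edge (23,10)–(13,9): clear
  midpoint (21/2,29/2) outside
  → clear
Obstacle 2 [(1,18) (2,15) (8,14) (11,19) (7,24)]:
  edge (1,18)–(2,15): clear
  edge (2,15)–(8,14): clear
  edge (8,14)–(11,19): clear
  edge (11,19)–(7,24): clear
  edge (7,24)–(1,18): clear
  midpoint (21/2,29/2) outside
  → clear
Obstacle 3 [(1,5) (5,0) (11,5) (3,10)]:
  edge (1,5)–(5,0): clear
  edge (5,0)–(11,5): clear
  edge (11,5)–(3,10): clear
  edge (3,10)–(1,5): clear
  midpoint (21/2,29/2) outside
  → clear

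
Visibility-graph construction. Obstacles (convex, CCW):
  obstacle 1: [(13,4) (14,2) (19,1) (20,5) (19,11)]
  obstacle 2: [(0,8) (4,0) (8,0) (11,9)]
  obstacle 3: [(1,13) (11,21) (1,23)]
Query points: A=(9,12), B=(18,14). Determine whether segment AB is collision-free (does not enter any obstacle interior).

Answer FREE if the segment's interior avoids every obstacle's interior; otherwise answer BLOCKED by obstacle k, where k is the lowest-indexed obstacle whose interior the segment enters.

Obstacle 1 [(13,4) (14,2) (19,1) (20,5) (19,11)]:
  edge (13,4)–(14,2): clear
  edge (14,2)–(19,1): clear
  edge (19,1)–(20,5): clear
  edge (20,5)–(19,11): clear
  edge (19,11)–(13,4): clear
  midpoint (27/2,13) outside
  → clear
Obstacle 2 [(0,8) (4,0) (8,0) (11,9)]:
  edge (0,8)–(4,0): clear
  edge (4,0)–(8,0): clear
  edge (8,0)–(11,9): clear
  edge (11,9)–(0,8): clear
  midpoint (27/2,13) outside
  → clear
Obstacle 3 [(1,13) (11,21) (1,23)]:
  edge (1,13)–(11,21): clear
  edge (11,21)–(1,23): clear
  edge (1,23)–(1,13): clear
  midpoint (27/2,13) outside
  → clear

FREE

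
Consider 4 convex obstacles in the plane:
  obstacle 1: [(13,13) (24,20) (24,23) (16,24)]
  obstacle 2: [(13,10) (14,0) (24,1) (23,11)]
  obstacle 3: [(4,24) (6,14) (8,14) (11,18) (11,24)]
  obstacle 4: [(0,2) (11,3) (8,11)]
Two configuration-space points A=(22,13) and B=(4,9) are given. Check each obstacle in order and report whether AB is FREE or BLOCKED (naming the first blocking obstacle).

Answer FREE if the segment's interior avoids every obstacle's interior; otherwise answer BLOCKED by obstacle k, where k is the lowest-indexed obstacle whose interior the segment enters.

Obstacle 1 [(13,13) (24,20) (24,23) (16,24)]:
  edge (13,13)–(24,20): clear
  edge (24,20)–(24,23): clear
  edge (24,23)–(16,24): clear
  edge (16,24)–(13,13): clear
  midpoint (13,11) outside
  → clear
Obstacle 2 [(13,10) (14,0) (24,1) (23,11)]:
  edge (13,10)–(14,0): clear
  edge (14,0)–(24,1): clear
  edge (24,1)–(23,11): clear
  edge (23,11)–(13,10): clear
  midpoint (13,11) outside
  → clear
Obstacle 3 [(4,24) (6,14) (8,14) (11,18) (11,24)]:
  edge (4,24)–(6,14): clear
  edge (6,14)–(8,14): clear
  edge (8,14)–(11,18): clear
  edge (11,18)–(11,24): clear
  edge (11,24)–(4,24): clear
  midpoint (13,11) outside
  → clear
Obstacle 4 [(0,2) (11,3) (8,11)]:
  edge (0,2)–(11,3): clear
  edge (11,3)–(8,11): crosses AB
  edge (8,11)–(0,2): crosses AB
  → BLOCKED

BLOCKED by obstacle 4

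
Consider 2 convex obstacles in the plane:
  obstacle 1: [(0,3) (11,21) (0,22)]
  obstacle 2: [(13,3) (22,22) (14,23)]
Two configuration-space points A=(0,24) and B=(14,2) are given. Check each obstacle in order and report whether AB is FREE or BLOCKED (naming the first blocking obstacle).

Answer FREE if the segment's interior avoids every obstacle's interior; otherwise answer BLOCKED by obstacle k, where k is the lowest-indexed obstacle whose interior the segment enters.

BLOCKED by obstacle 1

Obstacle 1 [(0,3) (11,21) (0,22)]:
  edge (0,3)–(11,21): crosses AB
  edge (11,21)–(0,22): crosses AB
  edge (0,22)–(0,3): clear
  → BLOCKED
Obstacle 2 [(13,3) (22,22) (14,23)]:
  edge (13,3)–(22,22): crosses AB
  edge (22,22)–(14,23): clear
  edge (14,23)–(13,3): crosses AB
  → BLOCKED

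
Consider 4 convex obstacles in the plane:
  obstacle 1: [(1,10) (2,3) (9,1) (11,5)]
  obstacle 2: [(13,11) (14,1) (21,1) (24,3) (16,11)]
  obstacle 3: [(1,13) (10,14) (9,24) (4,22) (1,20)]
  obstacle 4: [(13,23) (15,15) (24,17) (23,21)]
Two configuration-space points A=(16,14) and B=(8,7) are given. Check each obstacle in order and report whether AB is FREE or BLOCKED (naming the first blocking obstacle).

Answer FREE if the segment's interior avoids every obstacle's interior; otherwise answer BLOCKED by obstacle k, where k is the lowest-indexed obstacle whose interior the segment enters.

FREE

Obstacle 1 [(1,10) (2,3) (9,1) (11,5)]:
  edge (1,10)–(2,3): clear
  edge (2,3)–(9,1): clear
  edge (9,1)–(11,5): clear
  edge (11,5)–(1,10): clear
  midpoint (12,21/2) outside
  → clear
Obstacle 2 [(13,11) (14,1) (21,1) (24,3) (16,11)]:
  edge (13,11)–(14,1): clear
  edge (14,1)–(21,1): clear
  edge (21,1)–(24,3): clear
  edge (24,3)–(16,11): clear
  edge (16,11)–(13,11): clear
  midpoint (12,21/2) outside
  → clear
Obstacle 3 [(1,13) (10,14) (9,24) (4,22) (1,20)]:
  edge (1,13)–(10,14): clear
  edge (10,14)–(9,24): clear
  edge (9,24)–(4,22): clear
  edge (4,22)–(1,20): clear
  edge (1,20)–(1,13): clear
  midpoint (12,21/2) outside
  → clear
Obstacle 4 [(13,23) (15,15) (24,17) (23,21)]:
  edge (13,23)–(15,15): clear
  edge (15,15)–(24,17): clear
  edge (24,17)–(23,21): clear
  edge (23,21)–(13,23): clear
  midpoint (12,21/2) outside
  → clear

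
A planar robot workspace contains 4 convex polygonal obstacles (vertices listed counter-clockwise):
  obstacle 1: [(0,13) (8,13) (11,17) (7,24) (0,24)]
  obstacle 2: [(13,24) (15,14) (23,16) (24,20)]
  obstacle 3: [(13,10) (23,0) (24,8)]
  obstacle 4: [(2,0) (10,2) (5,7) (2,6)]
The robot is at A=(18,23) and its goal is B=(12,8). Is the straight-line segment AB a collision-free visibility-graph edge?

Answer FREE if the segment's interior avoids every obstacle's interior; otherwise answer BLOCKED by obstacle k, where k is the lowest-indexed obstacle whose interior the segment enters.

Obstacle 1 [(0,13) (8,13) (11,17) (7,24) (0,24)]:
  edge (0,13)–(8,13): clear
  edge (8,13)–(11,17): clear
  edge (11,17)–(7,24): clear
  edge (7,24)–(0,24): clear
  edge (0,24)–(0,13): clear
  midpoint (15,31/2) outside
  → clear
Obstacle 2 [(13,24) (15,14) (23,16) (24,20)]:
  edge (13,24)–(15,14): crosses AB
  edge (15,14)–(23,16): clear
  edge (23,16)–(24,20): clear
  edge (24,20)–(13,24): crosses AB
  → BLOCKED
Obstacle 3 [(13,10) (23,0) (24,8)]:
  edge (13,10)–(23,0): clear
  edge (23,0)–(24,8): clear
  edge (24,8)–(13,10): clear
  midpoint (15,31/2) outside
  → clear
Obstacle 4 [(2,0) (10,2) (5,7) (2,6)]:
  edge (2,0)–(10,2): clear
  edge (10,2)–(5,7): clear
  edge (5,7)–(2,6): clear
  edge (2,6)–(2,0): clear
  midpoint (15,31/2) outside
  → clear

BLOCKED by obstacle 2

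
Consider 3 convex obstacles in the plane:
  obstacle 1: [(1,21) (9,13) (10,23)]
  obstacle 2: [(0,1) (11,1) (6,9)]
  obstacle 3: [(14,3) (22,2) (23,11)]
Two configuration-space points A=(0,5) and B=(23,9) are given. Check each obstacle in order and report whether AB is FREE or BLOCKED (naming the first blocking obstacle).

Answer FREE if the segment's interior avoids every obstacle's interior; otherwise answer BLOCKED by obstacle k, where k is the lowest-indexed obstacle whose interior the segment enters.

BLOCKED by obstacle 2

Obstacle 1 [(1,21) (9,13) (10,23)]:
  edge (1,21)–(9,13): clear
  edge (9,13)–(10,23): clear
  edge (10,23)–(1,21): clear
  midpoint (23/2,7) outside
  → clear
Obstacle 2 [(0,1) (11,1) (6,9)]:
  edge (0,1)–(11,1): clear
  edge (11,1)–(6,9): crosses AB
  edge (6,9)–(0,1): crosses AB
  → BLOCKED
Obstacle 3 [(14,3) (22,2) (23,11)]:
  edge (14,3)–(22,2): clear
  edge (22,2)–(23,11): crosses AB
  edge (23,11)–(14,3): crosses AB
  → BLOCKED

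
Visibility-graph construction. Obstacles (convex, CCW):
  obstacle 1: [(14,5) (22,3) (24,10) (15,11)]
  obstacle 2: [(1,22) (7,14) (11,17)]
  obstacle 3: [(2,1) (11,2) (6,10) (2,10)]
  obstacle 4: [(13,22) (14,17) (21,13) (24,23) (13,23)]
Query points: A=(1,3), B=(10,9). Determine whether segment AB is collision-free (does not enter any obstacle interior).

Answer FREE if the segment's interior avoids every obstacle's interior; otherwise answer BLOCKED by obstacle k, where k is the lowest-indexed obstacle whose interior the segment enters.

Obstacle 1 [(14,5) (22,3) (24,10) (15,11)]:
  edge (14,5)–(22,3): clear
  edge (22,3)–(24,10): clear
  edge (24,10)–(15,11): clear
  edge (15,11)–(14,5): clear
  midpoint (11/2,6) outside
  → clear
Obstacle 2 [(1,22) (7,14) (11,17)]:
  edge (1,22)–(7,14): clear
  edge (7,14)–(11,17): clear
  edge (11,17)–(1,22): clear
  midpoint (11/2,6) outside
  → clear
Obstacle 3 [(2,1) (11,2) (6,10) (2,10)]:
  edge (2,1)–(11,2): clear
  edge (11,2)–(6,10): crosses AB
  edge (6,10)–(2,10): clear
  edge (2,10)–(2,1): crosses AB
  → BLOCKED
Obstacle 4 [(13,22) (14,17) (21,13) (24,23) (13,23)]:
  edge (13,22)–(14,17): clear
  edge (14,17)–(21,13): clear
  edge (21,13)–(24,23): clear
  edge (24,23)–(13,23): clear
  edge (13,23)–(13,22): clear
  midpoint (11/2,6) outside
  → clear

BLOCKED by obstacle 3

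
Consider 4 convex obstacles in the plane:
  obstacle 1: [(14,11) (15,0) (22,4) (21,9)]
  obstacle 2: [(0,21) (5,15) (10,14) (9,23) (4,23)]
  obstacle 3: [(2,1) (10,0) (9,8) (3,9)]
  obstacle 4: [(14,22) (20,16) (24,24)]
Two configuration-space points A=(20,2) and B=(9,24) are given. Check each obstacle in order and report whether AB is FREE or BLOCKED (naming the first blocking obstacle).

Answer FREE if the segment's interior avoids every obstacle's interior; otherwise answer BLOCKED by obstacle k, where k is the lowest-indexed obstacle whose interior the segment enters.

Obstacle 1 [(14,11) (15,0) (22,4) (21,9)]:
  edge (14,11)–(15,0): clear
  edge (15,0)–(22,4): crosses AB
  edge (22,4)–(21,9): clear
  edge (21,9)–(14,11): crosses AB
  → BLOCKED
Obstacle 2 [(0,21) (5,15) (10,14) (9,23) (4,23)]:
  edge (0,21)–(5,15): clear
  edge (5,15)–(10,14): clear
  edge (10,14)–(9,23): clear
  edge (9,23)–(4,23): clear
  edge (4,23)–(0,21): clear
  midpoint (29/2,13) outside
  → clear
Obstacle 3 [(2,1) (10,0) (9,8) (3,9)]:
  edge (2,1)–(10,0): clear
  edge (10,0)–(9,8): clear
  edge (9,8)–(3,9): clear
  edge (3,9)–(2,1): clear
  midpoint (29/2,13) outside
  → clear
Obstacle 4 [(14,22) (20,16) (24,24)]:
  edge (14,22)–(20,16): clear
  edge (20,16)–(24,24): clear
  edge (24,24)–(14,22): clear
  midpoint (29/2,13) outside
  → clear

BLOCKED by obstacle 1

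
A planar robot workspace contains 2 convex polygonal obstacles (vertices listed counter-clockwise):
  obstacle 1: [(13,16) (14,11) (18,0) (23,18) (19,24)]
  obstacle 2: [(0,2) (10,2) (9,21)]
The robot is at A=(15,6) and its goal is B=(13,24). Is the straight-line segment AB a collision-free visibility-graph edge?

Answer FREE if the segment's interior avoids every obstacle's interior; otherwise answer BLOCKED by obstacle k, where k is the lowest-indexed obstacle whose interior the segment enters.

BLOCKED by obstacle 1

Obstacle 1 [(13,16) (14,11) (18,0) (23,18) (19,24)]:
  edge (13,16)–(14,11): clear
  edge (14,11)–(18,0): crosses AB
  edge (18,0)–(23,18): clear
  edge (23,18)–(19,24): clear
  edge (19,24)–(13,16): crosses AB
  → BLOCKED
Obstacle 2 [(0,2) (10,2) (9,21)]:
  edge (0,2)–(10,2): clear
  edge (10,2)–(9,21): clear
  edge (9,21)–(0,2): clear
  midpoint (14,15) outside
  → clear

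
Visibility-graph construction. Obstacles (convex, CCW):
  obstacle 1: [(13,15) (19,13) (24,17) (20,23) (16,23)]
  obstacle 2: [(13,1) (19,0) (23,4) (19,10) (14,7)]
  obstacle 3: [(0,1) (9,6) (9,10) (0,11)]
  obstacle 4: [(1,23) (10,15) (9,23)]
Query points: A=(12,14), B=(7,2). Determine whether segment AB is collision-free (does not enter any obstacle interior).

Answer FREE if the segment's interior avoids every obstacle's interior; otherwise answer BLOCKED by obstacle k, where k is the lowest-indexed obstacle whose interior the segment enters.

Obstacle 1 [(13,15) (19,13) (24,17) (20,23) (16,23)]:
  edge (13,15)–(19,13): clear
  edge (19,13)–(24,17): clear
  edge (24,17)–(20,23): clear
  edge (20,23)–(16,23): clear
  edge (16,23)–(13,15): clear
  midpoint (19/2,8) outside
  → clear
Obstacle 2 [(13,1) (19,0) (23,4) (19,10) (14,7)]:
  edge (13,1)–(19,0): clear
  edge (19,0)–(23,4): clear
  edge (23,4)–(19,10): clear
  edge (19,10)–(14,7): clear
  edge (14,7)–(13,1): clear
  midpoint (19/2,8) outside
  → clear
Obstacle 3 [(0,1) (9,6) (9,10) (0,11)]:
  edge (0,1)–(9,6): crosses AB
  edge (9,6)–(9,10): crosses AB
  edge (9,10)–(0,11): clear
  edge (0,11)–(0,1): clear
  → BLOCKED
Obstacle 4 [(1,23) (10,15) (9,23)]:
  edge (1,23)–(10,15): clear
  edge (10,15)–(9,23): clear
  edge (9,23)–(1,23): clear
  midpoint (19/2,8) outside
  → clear

BLOCKED by obstacle 3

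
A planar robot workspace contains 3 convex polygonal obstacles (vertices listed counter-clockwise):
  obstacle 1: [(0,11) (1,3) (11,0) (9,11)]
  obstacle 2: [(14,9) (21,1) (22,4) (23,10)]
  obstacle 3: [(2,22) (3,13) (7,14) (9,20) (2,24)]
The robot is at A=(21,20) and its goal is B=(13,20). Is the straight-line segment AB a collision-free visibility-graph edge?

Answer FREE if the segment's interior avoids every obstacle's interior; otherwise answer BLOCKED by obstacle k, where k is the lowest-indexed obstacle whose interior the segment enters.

FREE

Obstacle 1 [(0,11) (1,3) (11,0) (9,11)]:
  edge (0,11)–(1,3): clear
  edge (1,3)–(11,0): clear
  edge (11,0)–(9,11): clear
  edge (9,11)–(0,11): clear
  midpoint (17,20) outside
  → clear
Obstacle 2 [(14,9) (21,1) (22,4) (23,10)]:
  edge (14,9)–(21,1): clear
  edge (21,1)–(22,4): clear
  edge (22,4)–(23,10): clear
  edge (23,10)–(14,9): clear
  midpoint (17,20) outside
  → clear
Obstacle 3 [(2,22) (3,13) (7,14) (9,20) (2,24)]:
  edge (2,22)–(3,13): clear
  edge (3,13)–(7,14): clear
  edge (7,14)–(9,20): clear
  edge (9,20)–(2,24): clear
  edge (2,24)–(2,22): clear
  midpoint (17,20) outside
  → clear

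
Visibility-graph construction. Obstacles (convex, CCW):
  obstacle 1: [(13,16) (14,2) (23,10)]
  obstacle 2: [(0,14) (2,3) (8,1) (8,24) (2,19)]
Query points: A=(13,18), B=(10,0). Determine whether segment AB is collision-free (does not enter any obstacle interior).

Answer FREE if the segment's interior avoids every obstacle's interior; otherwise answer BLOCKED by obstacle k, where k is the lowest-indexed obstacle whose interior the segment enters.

Obstacle 1 [(13,16) (14,2) (23,10)]:
  edge (13,16)–(14,2): clear
  edge (14,2)–(23,10): clear
  edge (23,10)–(13,16): clear
  midpoint (23/2,9) outside
  → clear
Obstacle 2 [(0,14) (2,3) (8,1) (8,24) (2,19)]:
  edge (0,14)–(2,3): clear
  edge (2,3)–(8,1): clear
  edge (8,1)–(8,24): clear
  edge (8,24)–(2,19): clear
  edge (2,19)–(0,14): clear
  midpoint (23/2,9) outside
  → clear

FREE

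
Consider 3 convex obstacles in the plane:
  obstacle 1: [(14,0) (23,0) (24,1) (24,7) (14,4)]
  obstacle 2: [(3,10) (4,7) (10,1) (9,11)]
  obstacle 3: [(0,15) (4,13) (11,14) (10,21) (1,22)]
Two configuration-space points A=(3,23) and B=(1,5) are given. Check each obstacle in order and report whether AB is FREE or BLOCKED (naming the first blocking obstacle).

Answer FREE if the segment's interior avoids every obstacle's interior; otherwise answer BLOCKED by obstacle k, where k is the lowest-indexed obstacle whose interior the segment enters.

Obstacle 1 [(14,0) (23,0) (24,1) (24,7) (14,4)]:
  edge (14,0)–(23,0): clear
  edge (23,0)–(24,1): clear
  edge (24,1)–(24,7): clear
  edge (24,7)–(14,4): clear
  edge (14,4)–(14,0): clear
  midpoint (2,14) outside
  → clear
Obstacle 2 [(3,10) (4,7) (10,1) (9,11)]:
  edge (3,10)–(4,7): clear
  edge (4,7)–(10,1): clear
  edge (10,1)–(9,11): clear
  edge (9,11)–(3,10): clear
  midpoint (2,14) outside
  → clear
Obstacle 3 [(0,15) (4,13) (11,14) (10,21) (1,22)]:
  edge (0,15)–(4,13): crosses AB
  edge (4,13)–(11,14): clear
  edge (11,14)–(10,21): clear
  edge (10,21)–(1,22): crosses AB
  edge (1,22)–(0,15): clear
  → BLOCKED

BLOCKED by obstacle 3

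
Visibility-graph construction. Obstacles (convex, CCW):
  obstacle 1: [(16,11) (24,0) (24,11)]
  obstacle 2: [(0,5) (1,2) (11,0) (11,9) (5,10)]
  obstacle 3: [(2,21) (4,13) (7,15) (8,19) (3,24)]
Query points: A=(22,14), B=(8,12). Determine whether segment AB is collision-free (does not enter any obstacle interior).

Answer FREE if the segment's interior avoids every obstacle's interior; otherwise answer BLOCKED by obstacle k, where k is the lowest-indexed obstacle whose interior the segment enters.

Obstacle 1 [(16,11) (24,0) (24,11)]:
  edge (16,11)–(24,0): clear
  edge (24,0)–(24,11): clear
  edge (24,11)–(16,11): clear
  midpoint (15,13) outside
  → clear
Obstacle 2 [(0,5) (1,2) (11,0) (11,9) (5,10)]:
  edge (0,5)–(1,2): clear
  edge (1,2)–(11,0): clear
  edge (11,0)–(11,9): clear
  edge (11,9)–(5,10): clear
  edge (5,10)–(0,5): clear
  midpoint (15,13) outside
  → clear
Obstacle 3 [(2,21) (4,13) (7,15) (8,19) (3,24)]:
  edge (2,21)–(4,13): clear
  edge (4,13)–(7,15): clear
  edge (7,15)–(8,19): clear
  edge (8,19)–(3,24): clear
  edge (3,24)–(2,21): clear
  midpoint (15,13) outside
  → clear

FREE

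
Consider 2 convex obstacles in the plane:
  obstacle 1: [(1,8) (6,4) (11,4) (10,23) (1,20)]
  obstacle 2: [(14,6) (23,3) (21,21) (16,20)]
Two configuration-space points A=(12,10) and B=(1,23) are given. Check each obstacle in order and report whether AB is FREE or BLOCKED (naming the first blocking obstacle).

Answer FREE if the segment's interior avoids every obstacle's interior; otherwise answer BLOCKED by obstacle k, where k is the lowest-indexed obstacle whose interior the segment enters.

Obstacle 1 [(1,8) (6,4) (11,4) (10,23) (1,20)]:
  edge (1,8)–(6,4): clear
  edge (6,4)–(11,4): clear
  edge (11,4)–(10,23): crosses AB
  edge (10,23)–(1,20): crosses AB
  edge (1,20)–(1,8): clear
  → BLOCKED
Obstacle 2 [(14,6) (23,3) (21,21) (16,20)]:
  edge (14,6)–(23,3): clear
  edge (23,3)–(21,21): clear
  edge (21,21)–(16,20): clear
  edge (16,20)–(14,6): clear
  midpoint (13/2,33/2) outside
  → clear

BLOCKED by obstacle 1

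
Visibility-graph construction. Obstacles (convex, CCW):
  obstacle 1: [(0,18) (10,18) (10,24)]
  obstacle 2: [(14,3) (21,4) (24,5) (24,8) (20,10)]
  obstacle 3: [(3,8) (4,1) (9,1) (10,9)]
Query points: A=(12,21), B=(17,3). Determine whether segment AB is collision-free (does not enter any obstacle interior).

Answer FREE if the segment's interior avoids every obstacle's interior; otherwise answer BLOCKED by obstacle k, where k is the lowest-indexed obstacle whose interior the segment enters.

BLOCKED by obstacle 2

Obstacle 1 [(0,18) (10,18) (10,24)]:
  edge (0,18)–(10,18): clear
  edge (10,18)–(10,24): clear
  edge (10,24)–(0,18): clear
  midpoint (29/2,12) outside
  → clear
Obstacle 2 [(14,3) (21,4) (24,5) (24,8) (20,10)]:
  edge (14,3)–(21,4): crosses AB
  edge (21,4)–(24,5): clear
  edge (24,5)–(24,8): clear
  edge (24,8)–(20,10): clear
  edge (20,10)–(14,3): crosses AB
  → BLOCKED
Obstacle 3 [(3,8) (4,1) (9,1) (10,9)]:
  edge (3,8)–(4,1): clear
  edge (4,1)–(9,1): clear
  edge (9,1)–(10,9): clear
  edge (10,9)–(3,8): clear
  midpoint (29/2,12) outside
  → clear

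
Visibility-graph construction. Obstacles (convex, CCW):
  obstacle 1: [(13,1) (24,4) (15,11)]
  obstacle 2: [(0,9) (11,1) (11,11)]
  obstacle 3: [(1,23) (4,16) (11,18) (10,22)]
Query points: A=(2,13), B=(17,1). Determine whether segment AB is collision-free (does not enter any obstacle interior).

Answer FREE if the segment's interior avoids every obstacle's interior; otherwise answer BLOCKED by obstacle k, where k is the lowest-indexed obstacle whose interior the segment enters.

BLOCKED by obstacle 1

Obstacle 1 [(13,1) (24,4) (15,11)]:
  edge (13,1)–(24,4): crosses AB
  edge (24,4)–(15,11): clear
  edge (15,11)–(13,1): crosses AB
  → BLOCKED
Obstacle 2 [(0,9) (11,1) (11,11)]:
  edge (0,9)–(11,1): clear
  edge (11,1)–(11,11): crosses AB
  edge (11,11)–(0,9): crosses AB
  → BLOCKED
Obstacle 3 [(1,23) (4,16) (11,18) (10,22)]:
  edge (1,23)–(4,16): clear
  edge (4,16)–(11,18): clear
  edge (11,18)–(10,22): clear
  edge (10,22)–(1,23): clear
  midpoint (19/2,7) outside
  → clear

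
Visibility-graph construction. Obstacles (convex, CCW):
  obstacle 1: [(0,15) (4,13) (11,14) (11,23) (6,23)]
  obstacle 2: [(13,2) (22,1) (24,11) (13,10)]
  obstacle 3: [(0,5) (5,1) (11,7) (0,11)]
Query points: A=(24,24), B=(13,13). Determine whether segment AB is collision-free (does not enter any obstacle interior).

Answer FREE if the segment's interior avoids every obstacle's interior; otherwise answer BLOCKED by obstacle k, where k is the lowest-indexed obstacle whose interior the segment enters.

Obstacle 1 [(0,15) (4,13) (11,14) (11,23) (6,23)]:
  edge (0,15)–(4,13): clear
  edge (4,13)–(11,14): clear
  edge (11,14)–(11,23): clear
  edge (11,23)–(6,23): clear
  edge (6,23)–(0,15): clear
  midpoint (37/2,37/2) outside
  → clear
Obstacle 2 [(13,2) (22,1) (24,11) (13,10)]:
  edge (13,2)–(22,1): clear
  edge (22,1)–(24,11): clear
  edge (24,11)–(13,10): clear
  edge (13,10)–(13,2): clear
  midpoint (37/2,37/2) outside
  → clear
Obstacle 3 [(0,5) (5,1) (11,7) (0,11)]:
  edge (0,5)–(5,1): clear
  edge (5,1)–(11,7): clear
  edge (11,7)–(0,11): clear
  edge (0,11)–(0,5): clear
  midpoint (37/2,37/2) outside
  → clear

FREE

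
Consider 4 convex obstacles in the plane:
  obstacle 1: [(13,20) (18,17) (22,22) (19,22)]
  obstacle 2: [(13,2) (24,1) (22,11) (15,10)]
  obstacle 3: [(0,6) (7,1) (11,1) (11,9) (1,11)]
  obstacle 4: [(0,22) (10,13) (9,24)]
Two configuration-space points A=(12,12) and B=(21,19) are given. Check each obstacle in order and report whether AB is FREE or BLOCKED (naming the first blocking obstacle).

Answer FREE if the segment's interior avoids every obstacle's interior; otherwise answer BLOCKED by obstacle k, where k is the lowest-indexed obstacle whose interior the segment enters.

FREE

Obstacle 1 [(13,20) (18,17) (22,22) (19,22)]:
  edge (13,20)–(18,17): clear
  edge (18,17)–(22,22): clear
  edge (22,22)–(19,22): clear
  edge (19,22)–(13,20): clear
  midpoint (33/2,31/2) outside
  → clear
Obstacle 2 [(13,2) (24,1) (22,11) (15,10)]:
  edge (13,2)–(24,1): clear
  edge (24,1)–(22,11): clear
  edge (22,11)–(15,10): clear
  edge (15,10)–(13,2): clear
  midpoint (33/2,31/2) outside
  → clear
Obstacle 3 [(0,6) (7,1) (11,1) (11,9) (1,11)]:
  edge (0,6)–(7,1): clear
  edge (7,1)–(11,1): clear
  edge (11,1)–(11,9): clear
  edge (11,9)–(1,11): clear
  edge (1,11)–(0,6): clear
  midpoint (33/2,31/2) outside
  → clear
Obstacle 4 [(0,22) (10,13) (9,24)]:
  edge (0,22)–(10,13): clear
  edge (10,13)–(9,24): clear
  edge (9,24)–(0,22): clear
  midpoint (33/2,31/2) outside
  → clear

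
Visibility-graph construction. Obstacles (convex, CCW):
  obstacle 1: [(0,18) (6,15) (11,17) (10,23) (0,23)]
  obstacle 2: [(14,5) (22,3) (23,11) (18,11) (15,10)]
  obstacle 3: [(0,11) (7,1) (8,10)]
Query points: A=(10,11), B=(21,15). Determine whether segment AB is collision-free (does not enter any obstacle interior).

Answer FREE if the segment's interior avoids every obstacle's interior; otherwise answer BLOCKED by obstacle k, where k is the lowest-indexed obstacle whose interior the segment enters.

Obstacle 1 [(0,18) (6,15) (11,17) (10,23) (0,23)]:
  edge (0,18)–(6,15): clear
  edge (6,15)–(11,17): clear
  edge (11,17)–(10,23): clear
  edge (10,23)–(0,23): clear
  edge (0,23)–(0,18): clear
  midpoint (31/2,13) outside
  → clear
Obstacle 2 [(14,5) (22,3) (23,11) (18,11) (15,10)]:
  edge (14,5)–(22,3): clear
  edge (22,3)–(23,11): clear
  edge (23,11)–(18,11): clear
  edge (18,11)–(15,10): clear
  edge (15,10)–(14,5): clear
  midpoint (31/2,13) outside
  → clear
Obstacle 3 [(0,11) (7,1) (8,10)]:
  edge (0,11)–(7,1): clear
  edge (7,1)–(8,10): clear
  edge (8,10)–(0,11): clear
  midpoint (31/2,13) outside
  → clear

FREE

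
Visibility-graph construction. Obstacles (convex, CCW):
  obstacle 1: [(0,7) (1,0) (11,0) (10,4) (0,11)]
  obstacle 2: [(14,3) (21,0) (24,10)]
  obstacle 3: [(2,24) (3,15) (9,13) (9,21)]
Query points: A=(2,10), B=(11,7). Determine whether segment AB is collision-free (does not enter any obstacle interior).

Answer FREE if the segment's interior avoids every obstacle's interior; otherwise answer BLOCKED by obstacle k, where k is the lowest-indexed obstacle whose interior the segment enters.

FREE

Obstacle 1 [(0,7) (1,0) (11,0) (10,4) (0,11)]:
  edge (0,7)–(1,0): clear
  edge (1,0)–(11,0): clear
  edge (11,0)–(10,4): clear
  edge (10,4)–(0,11): clear
  edge (0,11)–(0,7): clear
  midpoint (13/2,17/2) outside
  → clear
Obstacle 2 [(14,3) (21,0) (24,10)]:
  edge (14,3)–(21,0): clear
  edge (21,0)–(24,10): clear
  edge (24,10)–(14,3): clear
  midpoint (13/2,17/2) outside
  → clear
Obstacle 3 [(2,24) (3,15) (9,13) (9,21)]:
  edge (2,24)–(3,15): clear
  edge (3,15)–(9,13): clear
  edge (9,13)–(9,21): clear
  edge (9,21)–(2,24): clear
  midpoint (13/2,17/2) outside
  → clear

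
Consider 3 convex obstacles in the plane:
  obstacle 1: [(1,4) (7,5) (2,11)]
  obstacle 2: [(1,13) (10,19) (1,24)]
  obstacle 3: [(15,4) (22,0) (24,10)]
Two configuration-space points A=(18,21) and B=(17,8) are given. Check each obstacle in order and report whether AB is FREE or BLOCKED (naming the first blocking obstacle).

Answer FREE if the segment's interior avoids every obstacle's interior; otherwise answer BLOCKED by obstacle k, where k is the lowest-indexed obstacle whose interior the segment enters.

Obstacle 1 [(1,4) (7,5) (2,11)]:
  edge (1,4)–(7,5): clear
  edge (7,5)–(2,11): clear
  edge (2,11)–(1,4): clear
  midpoint (35/2,29/2) outside
  → clear
Obstacle 2 [(1,13) (10,19) (1,24)]:
  edge (1,13)–(10,19): clear
  edge (10,19)–(1,24): clear
  edge (1,24)–(1,13): clear
  midpoint (35/2,29/2) outside
  → clear
Obstacle 3 [(15,4) (22,0) (24,10)]:
  edge (15,4)–(22,0): clear
  edge (22,0)–(24,10): clear
  edge (24,10)–(15,4): clear
  midpoint (35/2,29/2) outside
  → clear

FREE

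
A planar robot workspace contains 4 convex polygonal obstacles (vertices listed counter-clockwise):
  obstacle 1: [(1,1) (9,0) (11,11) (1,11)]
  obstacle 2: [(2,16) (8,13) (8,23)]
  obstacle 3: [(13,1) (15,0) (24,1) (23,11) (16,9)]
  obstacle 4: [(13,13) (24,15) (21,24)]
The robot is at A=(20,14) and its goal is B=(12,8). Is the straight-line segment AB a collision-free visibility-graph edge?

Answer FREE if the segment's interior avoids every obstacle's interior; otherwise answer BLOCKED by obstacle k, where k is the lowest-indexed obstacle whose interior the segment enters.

Obstacle 1 [(1,1) (9,0) (11,11) (1,11)]:
  edge (1,1)–(9,0): clear
  edge (9,0)–(11,11): clear
  edge (11,11)–(1,11): clear
  edge (1,11)–(1,1): clear
  midpoint (16,11) outside
  → clear
Obstacle 2 [(2,16) (8,13) (8,23)]:
  edge (2,16)–(8,13): clear
  edge (8,13)–(8,23): clear
  edge (8,23)–(2,16): clear
  midpoint (16,11) outside
  → clear
Obstacle 3 [(13,1) (15,0) (24,1) (23,11) (16,9)]:
  edge (13,1)–(15,0): clear
  edge (15,0)–(24,1): clear
  edge (24,1)–(23,11): clear
  edge (23,11)–(16,9): clear
  edge (16,9)–(13,1): clear
  midpoint (16,11) outside
  → clear
Obstacle 4 [(13,13) (24,15) (21,24)]:
  edge (13,13)–(24,15): clear
  edge (24,15)–(21,24): clear
  edge (21,24)–(13,13): clear
  midpoint (16,11) outside
  → clear

FREE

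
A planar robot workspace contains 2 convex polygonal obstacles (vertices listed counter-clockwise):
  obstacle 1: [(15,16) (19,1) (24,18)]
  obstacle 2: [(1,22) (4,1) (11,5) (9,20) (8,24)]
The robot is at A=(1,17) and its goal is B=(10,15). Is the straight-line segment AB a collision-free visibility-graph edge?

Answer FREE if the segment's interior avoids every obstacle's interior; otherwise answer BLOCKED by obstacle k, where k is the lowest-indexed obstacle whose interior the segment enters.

Obstacle 1 [(15,16) (19,1) (24,18)]:
  edge (15,16)–(19,1): clear
  edge (19,1)–(24,18): clear
  edge (24,18)–(15,16): clear
  midpoint (11/2,16) outside
  → clear
Obstacle 2 [(1,22) (4,1) (11,5) (9,20) (8,24)]:
  edge (1,22)–(4,1): crosses AB
  edge (4,1)–(11,5): clear
  edge (11,5)–(9,20): crosses AB
  edge (9,20)–(8,24): clear
  edge (8,24)–(1,22): clear
  → BLOCKED

BLOCKED by obstacle 2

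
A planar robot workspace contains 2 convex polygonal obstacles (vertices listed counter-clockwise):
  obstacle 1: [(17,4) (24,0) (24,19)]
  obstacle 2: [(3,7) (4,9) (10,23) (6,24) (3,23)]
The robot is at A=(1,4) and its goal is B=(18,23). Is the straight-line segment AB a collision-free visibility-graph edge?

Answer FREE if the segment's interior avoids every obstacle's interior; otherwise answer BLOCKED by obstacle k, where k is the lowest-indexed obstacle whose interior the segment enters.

Obstacle 1 [(17,4) (24,0) (24,19)]:
  edge (17,4)–(24,0): clear
  edge (24,0)–(24,19): clear
  edge (24,19)–(17,4): clear
  midpoint (19/2,27/2) outside
  → clear
Obstacle 2 [(3,7) (4,9) (10,23) (6,24) (3,23)]:
  edge (3,7)–(4,9): clear
  edge (4,9)–(10,23): clear
  edge (10,23)–(6,24): clear
  edge (6,24)–(3,23): clear
  edge (3,23)–(3,7): clear
  midpoint (19/2,27/2) outside
  → clear

FREE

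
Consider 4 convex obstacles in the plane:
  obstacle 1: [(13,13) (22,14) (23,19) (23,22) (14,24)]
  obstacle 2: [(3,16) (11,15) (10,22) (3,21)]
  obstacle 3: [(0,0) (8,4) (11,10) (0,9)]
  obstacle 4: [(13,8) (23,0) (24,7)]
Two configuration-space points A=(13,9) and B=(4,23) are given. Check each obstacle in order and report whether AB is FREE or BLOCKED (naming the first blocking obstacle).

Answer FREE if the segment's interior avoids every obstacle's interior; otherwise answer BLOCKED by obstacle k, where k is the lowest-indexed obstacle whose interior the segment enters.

Obstacle 1 [(13,13) (22,14) (23,19) (23,22) (14,24)]:
  edge (13,13)–(22,14): clear
  edge (22,14)–(23,19): clear
  edge (23,19)–(23,22): clear
  edge (23,22)–(14,24): clear
  edge (14,24)–(13,13): clear
  midpoint (17/2,16) outside
  → clear
Obstacle 2 [(3,16) (11,15) (10,22) (3,21)]:
  edge (3,16)–(11,15): crosses AB
  edge (11,15)–(10,22): clear
  edge (10,22)–(3,21): crosses AB
  edge (3,21)–(3,16): clear
  → BLOCKED
Obstacle 3 [(0,0) (8,4) (11,10) (0,9)]:
  edge (0,0)–(8,4): clear
  edge (8,4)–(11,10): clear
  edge (11,10)–(0,9): clear
  edge (0,9)–(0,0): clear
  midpoint (17/2,16) outside
  → clear
Obstacle 4 [(13,8) (23,0) (24,7)]:
  edge (13,8)–(23,0): clear
  edge (23,0)–(24,7): clear
  edge (24,7)–(13,8): clear
  midpoint (17/2,16) outside
  → clear

BLOCKED by obstacle 2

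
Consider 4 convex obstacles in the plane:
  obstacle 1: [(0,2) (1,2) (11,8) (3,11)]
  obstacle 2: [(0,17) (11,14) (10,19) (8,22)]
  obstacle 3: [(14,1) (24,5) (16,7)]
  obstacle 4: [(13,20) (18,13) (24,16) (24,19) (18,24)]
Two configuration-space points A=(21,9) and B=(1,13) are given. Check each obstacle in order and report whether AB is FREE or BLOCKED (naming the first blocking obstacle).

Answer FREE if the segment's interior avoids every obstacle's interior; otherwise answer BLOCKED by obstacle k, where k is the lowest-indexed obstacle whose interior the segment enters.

Obstacle 1 [(0,2) (1,2) (11,8) (3,11)]:
  edge (0,2)–(1,2): clear
  edge (1,2)–(11,8): clear
  edge (11,8)–(3,11): clear
  edge (3,11)–(0,2): clear
  midpoint (11,11) outside
  → clear
Obstacle 2 [(0,17) (11,14) (10,19) (8,22)]:
  edge (0,17)–(11,14): clear
  edge (11,14)–(10,19): clear
  edge (10,19)–(8,22): clear
  edge (8,22)–(0,17): clear
  midpoint (11,11) outside
  → clear
Obstacle 3 [(14,1) (24,5) (16,7)]:
  edge (14,1)–(24,5): clear
  edge (24,5)–(16,7): clear
  edge (16,7)–(14,1): clear
  midpoint (11,11) outside
  → clear
Obstacle 4 [(13,20) (18,13) (24,16) (24,19) (18,24)]:
  edge (13,20)–(18,13): clear
  edge (18,13)–(24,16): clear
  edge (24,16)–(24,19): clear
  edge (24,19)–(18,24): clear
  edge (18,24)–(13,20): clear
  midpoint (11,11) outside
  → clear

FREE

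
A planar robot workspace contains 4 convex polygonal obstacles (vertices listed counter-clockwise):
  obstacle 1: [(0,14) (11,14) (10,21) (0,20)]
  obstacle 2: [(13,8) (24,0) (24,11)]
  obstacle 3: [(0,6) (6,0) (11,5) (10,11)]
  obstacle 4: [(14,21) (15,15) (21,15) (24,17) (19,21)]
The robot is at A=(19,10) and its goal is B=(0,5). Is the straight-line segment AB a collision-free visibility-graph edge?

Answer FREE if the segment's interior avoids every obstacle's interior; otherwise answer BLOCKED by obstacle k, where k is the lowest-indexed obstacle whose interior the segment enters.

BLOCKED by obstacle 3

Obstacle 1 [(0,14) (11,14) (10,21) (0,20)]:
  edge (0,14)–(11,14): clear
  edge (11,14)–(10,21): clear
  edge (10,21)–(0,20): clear
  edge (0,20)–(0,14): clear
  midpoint (19/2,15/2) outside
  → clear
Obstacle 2 [(13,8) (24,0) (24,11)]:
  edge (13,8)–(24,0): clear
  edge (24,0)–(24,11): clear
  edge (24,11)–(13,8): clear
  midpoint (19/2,15/2) outside
  → clear
Obstacle 3 [(0,6) (6,0) (11,5) (10,11)]:
  edge (0,6)–(6,0): crosses AB
  edge (6,0)–(11,5): clear
  edge (11,5)–(10,11): crosses AB
  edge (10,11)–(0,6): clear
  → BLOCKED
Obstacle 4 [(14,21) (15,15) (21,15) (24,17) (19,21)]:
  edge (14,21)–(15,15): clear
  edge (15,15)–(21,15): clear
  edge (21,15)–(24,17): clear
  edge (24,17)–(19,21): clear
  edge (19,21)–(14,21): clear
  midpoint (19/2,15/2) outside
  → clear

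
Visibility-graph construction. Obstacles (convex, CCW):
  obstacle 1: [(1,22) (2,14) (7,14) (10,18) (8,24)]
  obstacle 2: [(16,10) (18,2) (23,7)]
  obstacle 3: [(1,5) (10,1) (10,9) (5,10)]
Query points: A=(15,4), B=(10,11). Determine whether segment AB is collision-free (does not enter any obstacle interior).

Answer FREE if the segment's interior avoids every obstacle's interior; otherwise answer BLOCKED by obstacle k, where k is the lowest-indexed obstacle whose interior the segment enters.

Obstacle 1 [(1,22) (2,14) (7,14) (10,18) (8,24)]:
  edge (1,22)–(2,14): clear
  edge (2,14)–(7,14): clear
  edge (7,14)–(10,18): clear
  edge (10,18)–(8,24): clear
  edge (8,24)–(1,22): clear
  midpoint (25/2,15/2) outside
  → clear
Obstacle 2 [(16,10) (18,2) (23,7)]:
  edge (16,10)–(18,2): clear
  edge (18,2)–(23,7): clear
  edge (23,7)–(16,10): clear
  midpoint (25/2,15/2) outside
  → clear
Obstacle 3 [(1,5) (10,1) (10,9) (5,10)]:
  edge (1,5)–(10,1): clear
  edge (10,1)–(10,9): clear
  edge (10,9)–(5,10): clear
  edge (5,10)–(1,5): clear
  midpoint (25/2,15/2) outside
  → clear

FREE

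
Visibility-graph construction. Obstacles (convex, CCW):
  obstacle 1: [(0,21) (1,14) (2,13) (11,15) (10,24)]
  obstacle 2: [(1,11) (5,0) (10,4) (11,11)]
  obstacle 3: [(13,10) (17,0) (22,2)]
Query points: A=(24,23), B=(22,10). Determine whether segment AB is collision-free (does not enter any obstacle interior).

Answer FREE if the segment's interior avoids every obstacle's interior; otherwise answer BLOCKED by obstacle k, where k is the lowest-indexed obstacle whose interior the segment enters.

FREE

Obstacle 1 [(0,21) (1,14) (2,13) (11,15) (10,24)]:
  edge (0,21)–(1,14): clear
  edge (1,14)–(2,13): clear
  edge (2,13)–(11,15): clear
  edge (11,15)–(10,24): clear
  edge (10,24)–(0,21): clear
  midpoint (23,33/2) outside
  → clear
Obstacle 2 [(1,11) (5,0) (10,4) (11,11)]:
  edge (1,11)–(5,0): clear
  edge (5,0)–(10,4): clear
  edge (10,4)–(11,11): clear
  edge (11,11)–(1,11): clear
  midpoint (23,33/2) outside
  → clear
Obstacle 3 [(13,10) (17,0) (22,2)]:
  edge (13,10)–(17,0): clear
  edge (17,0)–(22,2): clear
  edge (22,2)–(13,10): clear
  midpoint (23,33/2) outside
  → clear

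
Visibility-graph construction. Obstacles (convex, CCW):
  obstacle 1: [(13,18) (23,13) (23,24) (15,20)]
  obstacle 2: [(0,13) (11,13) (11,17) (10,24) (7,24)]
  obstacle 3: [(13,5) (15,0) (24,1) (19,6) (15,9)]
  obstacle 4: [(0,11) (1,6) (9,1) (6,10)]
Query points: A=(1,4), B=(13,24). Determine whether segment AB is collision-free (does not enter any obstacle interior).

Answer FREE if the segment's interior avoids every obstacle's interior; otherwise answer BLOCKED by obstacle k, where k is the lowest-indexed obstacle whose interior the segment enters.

BLOCKED by obstacle 2

Obstacle 1 [(13,18) (23,13) (23,24) (15,20)]:
  edge (13,18)–(23,13): clear
  edge (23,13)–(23,24): clear
  edge (23,24)–(15,20): clear
  edge (15,20)–(13,18): clear
  midpoint (7,14) outside
  → clear
Obstacle 2 [(0,13) (11,13) (11,17) (10,24) (7,24)]:
  edge (0,13)–(11,13): crosses AB
  edge (11,13)–(11,17): clear
  edge (11,17)–(10,24): crosses AB
  edge (10,24)–(7,24): clear
  edge (7,24)–(0,13): clear
  → BLOCKED
Obstacle 3 [(13,5) (15,0) (24,1) (19,6) (15,9)]:
  edge (13,5)–(15,0): clear
  edge (15,0)–(24,1): clear
  edge (24,1)–(19,6): clear
  edge (19,6)–(15,9): clear
  edge (15,9)–(13,5): clear
  midpoint (7,14) outside
  → clear
Obstacle 4 [(0,11) (1,6) (9,1) (6,10)]:
  edge (0,11)–(1,6): clear
  edge (1,6)–(9,1): crosses AB
  edge (9,1)–(6,10): clear
  edge (6,10)–(0,11): crosses AB
  → BLOCKED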